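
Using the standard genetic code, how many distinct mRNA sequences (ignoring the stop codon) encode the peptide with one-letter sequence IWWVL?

72

Ile: 3 codons.
Trp: 1 codon.
Trp: 1 codon.
Val: 4 codons.
Leu: 6 codons.
3 × 1 × 1 × 4 × 6 = 72.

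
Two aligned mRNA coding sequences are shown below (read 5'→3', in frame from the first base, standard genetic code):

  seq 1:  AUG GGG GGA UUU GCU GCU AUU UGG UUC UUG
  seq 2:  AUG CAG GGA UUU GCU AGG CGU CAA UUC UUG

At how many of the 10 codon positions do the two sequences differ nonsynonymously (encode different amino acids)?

4

Codon 1: AUG Met / AUG Met — identical.
Codon 2: GGG Gly / CAG Gln — nonsynonymous.
Codon 3: GGA Gly / GGA Gly — identical.
Codon 4: UUU Phe / UUU Phe — identical.
Codon 5: GCU Ala / GCU Ala — identical.
Codon 6: GCU Ala / AGG Arg — nonsynonymous.
Codon 7: AUU Ile / CGU Arg — nonsynonymous.
Codon 8: UGG Trp / CAA Gln — nonsynonymous.
Codon 9: UUC Phe / UUC Phe — identical.
Codon 10: UUG Leu / UUG Leu — identical.
Nonsynonymous differences: 4.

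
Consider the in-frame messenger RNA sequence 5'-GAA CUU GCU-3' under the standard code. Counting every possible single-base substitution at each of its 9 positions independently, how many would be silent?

Codon 1 (GAA, Glu): 1 synonymous substitution.
Codon 2 (CUU, Leu): 3 synonymous substitutions.
Codon 3 (GCU, Ala): 3 synonymous substitutions.
Total: 1 + 3 + 3 = 7.

7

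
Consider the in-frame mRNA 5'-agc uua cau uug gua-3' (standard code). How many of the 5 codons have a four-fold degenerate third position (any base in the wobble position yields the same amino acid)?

1

Codon 1 AGC (Ser): third position 2-fold.
Codon 2 UUA (Leu): third position 2-fold.
Codon 3 CAU (His): third position 2-fold.
Codon 4 UUG (Leu): third position 2-fold.
Codon 5 GUA (Val): third position 4-fold.
Four-fold degenerate third positions: 1.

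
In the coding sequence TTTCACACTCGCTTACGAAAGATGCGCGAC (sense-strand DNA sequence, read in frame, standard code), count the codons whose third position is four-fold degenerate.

4

Codon 1 TTT (Phe): third position 2-fold.
Codon 2 CAC (His): third position 2-fold.
Codon 3 ACT (Thr): third position 4-fold.
Codon 4 CGC (Arg): third position 4-fold.
Codon 5 TTA (Leu): third position 2-fold.
Codon 6 CGA (Arg): third position 4-fold.
Codon 7 AAG (Lys): third position 2-fold.
Codon 8 ATG (Met): third position 1-fold.
Codon 9 CGC (Arg): third position 4-fold.
Codon 10 GAC (Asp): third position 2-fold.
Four-fold degenerate third positions: 4.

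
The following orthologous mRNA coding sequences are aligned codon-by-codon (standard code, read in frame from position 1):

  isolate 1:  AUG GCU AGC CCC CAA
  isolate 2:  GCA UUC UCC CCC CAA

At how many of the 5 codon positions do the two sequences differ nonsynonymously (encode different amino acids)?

Codon 1: AUG Met / GCA Ala — nonsynonymous.
Codon 2: GCU Ala / UUC Phe — nonsynonymous.
Codon 3: AGC Ser / UCC Ser — synonymous.
Codon 4: CCC Pro / CCC Pro — identical.
Codon 5: CAA Gln / CAA Gln — identical.
Nonsynonymous differences: 2.

2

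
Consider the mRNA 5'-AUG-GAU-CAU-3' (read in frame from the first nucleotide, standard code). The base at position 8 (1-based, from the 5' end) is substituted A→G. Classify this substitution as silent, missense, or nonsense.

Position 8 falls in codon 3: CAU → His.
After the substitution the codon is CGU → Arg.
His ≠ Arg, so this is a missense mutation.

missense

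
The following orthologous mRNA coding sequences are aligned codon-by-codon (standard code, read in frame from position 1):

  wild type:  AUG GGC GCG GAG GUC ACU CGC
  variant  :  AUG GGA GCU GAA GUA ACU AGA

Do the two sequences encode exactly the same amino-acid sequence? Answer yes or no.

yes

Codon 1: AUG Met / AUG Met — identical.
Codon 2: GGC Gly / GGA Gly — synonymous.
Codon 3: GCG Ala / GCU Ala — synonymous.
Codon 4: GAG Glu / GAA Glu — synonymous.
Codon 5: GUC Val / GUA Val — synonymous.
Codon 6: ACU Thr / ACU Thr — identical.
Codon 7: CGC Arg / AGA Arg — synonymous.
Nonsynonymous differences: 0 → same protein.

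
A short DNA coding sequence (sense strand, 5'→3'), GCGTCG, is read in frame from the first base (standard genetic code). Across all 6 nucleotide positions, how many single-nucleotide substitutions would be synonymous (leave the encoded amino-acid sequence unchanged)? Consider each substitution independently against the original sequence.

Codon 1 (GCG, Ala): 3 synonymous substitutions.
Codon 2 (TCG, Ser): 3 synonymous substitutions.
Total: 3 + 3 = 6.

6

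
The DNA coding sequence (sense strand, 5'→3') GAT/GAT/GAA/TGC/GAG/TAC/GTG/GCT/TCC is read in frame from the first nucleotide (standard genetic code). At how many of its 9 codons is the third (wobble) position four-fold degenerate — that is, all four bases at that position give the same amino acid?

Codon 1 GAT (Asp): third position 2-fold.
Codon 2 GAT (Asp): third position 2-fold.
Codon 3 GAA (Glu): third position 2-fold.
Codon 4 TGC (Cys): third position 2-fold.
Codon 5 GAG (Glu): third position 2-fold.
Codon 6 TAC (Tyr): third position 2-fold.
Codon 7 GTG (Val): third position 4-fold.
Codon 8 GCT (Ala): third position 4-fold.
Codon 9 TCC (Ser): third position 4-fold.
Four-fold degenerate third positions: 3.

3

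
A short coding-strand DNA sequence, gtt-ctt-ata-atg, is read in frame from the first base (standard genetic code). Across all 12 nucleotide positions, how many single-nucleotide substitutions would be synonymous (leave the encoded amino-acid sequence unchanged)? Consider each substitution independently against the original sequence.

Codon 1 (GTT, Val): 3 synonymous substitutions.
Codon 2 (CTT, Leu): 3 synonymous substitutions.
Codon 3 (ATA, Ile): 2 synonymous substitutions.
Codon 4 (ATG, Met): 0 synonymous substitutions.
Total: 3 + 3 + 2 + 0 = 8.

8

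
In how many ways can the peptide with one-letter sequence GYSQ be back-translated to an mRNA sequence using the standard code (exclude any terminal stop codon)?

Gly: 4 codons.
Tyr: 2 codons.
Ser: 6 codons.
Gln: 2 codons.
4 × 2 × 6 × 2 = 96.

96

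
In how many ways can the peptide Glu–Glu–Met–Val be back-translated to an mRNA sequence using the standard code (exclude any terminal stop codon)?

16

Glu: 2 codons.
Glu: 2 codons.
Met: 1 codon.
Val: 4 codons.
2 × 2 × 1 × 4 = 16.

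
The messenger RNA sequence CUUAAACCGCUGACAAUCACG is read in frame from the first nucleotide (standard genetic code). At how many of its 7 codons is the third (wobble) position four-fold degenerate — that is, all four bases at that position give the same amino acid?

5

Codon 1 CUU (Leu): third position 4-fold.
Codon 2 AAA (Lys): third position 2-fold.
Codon 3 CCG (Pro): third position 4-fold.
Codon 4 CUG (Leu): third position 4-fold.
Codon 5 ACA (Thr): third position 4-fold.
Codon 6 AUC (Ile): third position 3-fold.
Codon 7 ACG (Thr): third position 4-fold.
Four-fold degenerate third positions: 5.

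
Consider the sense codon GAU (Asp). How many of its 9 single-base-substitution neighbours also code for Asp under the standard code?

1

Position 1: none → 0 synonymous.
Position 2: none → 0 synonymous.
Position 3: GAC → 1 synonymous.
Total: 0 + 0 + 1 = 1.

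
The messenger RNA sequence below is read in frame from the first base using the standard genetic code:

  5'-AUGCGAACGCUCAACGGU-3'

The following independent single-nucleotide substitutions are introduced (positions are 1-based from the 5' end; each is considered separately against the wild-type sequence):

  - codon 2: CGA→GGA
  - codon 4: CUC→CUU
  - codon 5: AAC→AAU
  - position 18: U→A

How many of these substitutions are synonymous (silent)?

Codon 2: CGA (Arg) → GGA (Gly) — missense.
Codon 4: CUC (Leu) → CUU (Leu) — synonymous.
Codon 5: AAC (Asn) → AAU (Asn) — synonymous.
Codon 6: GGU (Gly) → GGA (Gly) — synonymous.
Synonymous: 3 of 4.

3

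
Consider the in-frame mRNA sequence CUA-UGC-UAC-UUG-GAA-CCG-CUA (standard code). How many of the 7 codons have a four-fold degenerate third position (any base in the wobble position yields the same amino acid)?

3

Codon 1 CUA (Leu): third position 4-fold.
Codon 2 UGC (Cys): third position 2-fold.
Codon 3 UAC (Tyr): third position 2-fold.
Codon 4 UUG (Leu): third position 2-fold.
Codon 5 GAA (Glu): third position 2-fold.
Codon 6 CCG (Pro): third position 4-fold.
Codon 7 CUA (Leu): third position 4-fold.
Four-fold degenerate third positions: 3.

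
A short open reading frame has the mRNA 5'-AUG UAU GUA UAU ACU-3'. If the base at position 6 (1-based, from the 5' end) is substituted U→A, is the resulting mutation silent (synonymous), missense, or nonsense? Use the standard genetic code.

nonsense

Position 6 falls in codon 2: UAU → Tyr.
After the substitution the codon is UAA → Stop.
The new codon is a stop codon, so this is a nonsense mutation.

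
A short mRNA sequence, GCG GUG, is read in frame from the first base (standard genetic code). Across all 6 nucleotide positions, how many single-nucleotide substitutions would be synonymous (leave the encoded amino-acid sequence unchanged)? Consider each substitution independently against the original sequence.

6

Codon 1 (GCG, Ala): 3 synonymous substitutions.
Codon 2 (GUG, Val): 3 synonymous substitutions.
Total: 3 + 3 = 6.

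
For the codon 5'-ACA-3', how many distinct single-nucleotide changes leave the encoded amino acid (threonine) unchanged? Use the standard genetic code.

Position 1: none → 0 synonymous.
Position 2: none → 0 synonymous.
Position 3: ACT, ACC, ACG → 3 synonymous.
Total: 0 + 0 + 3 = 3.

3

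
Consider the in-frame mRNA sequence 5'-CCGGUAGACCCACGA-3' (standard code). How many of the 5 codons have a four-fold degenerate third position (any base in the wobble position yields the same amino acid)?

Codon 1 CCG (Pro): third position 4-fold.
Codon 2 GUA (Val): third position 4-fold.
Codon 3 GAC (Asp): third position 2-fold.
Codon 4 CCA (Pro): third position 4-fold.
Codon 5 CGA (Arg): third position 4-fold.
Four-fold degenerate third positions: 4.

4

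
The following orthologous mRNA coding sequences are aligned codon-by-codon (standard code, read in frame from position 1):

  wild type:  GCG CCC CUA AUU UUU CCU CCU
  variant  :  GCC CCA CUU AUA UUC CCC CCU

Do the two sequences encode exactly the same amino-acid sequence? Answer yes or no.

Codon 1: GCG Ala / GCC Ala — synonymous.
Codon 2: CCC Pro / CCA Pro — synonymous.
Codon 3: CUA Leu / CUU Leu — synonymous.
Codon 4: AUU Ile / AUA Ile — synonymous.
Codon 5: UUU Phe / UUC Phe — synonymous.
Codon 6: CCU Pro / CCC Pro — synonymous.
Codon 7: CCU Pro / CCU Pro — identical.
Nonsynonymous differences: 0 → same protein.

yes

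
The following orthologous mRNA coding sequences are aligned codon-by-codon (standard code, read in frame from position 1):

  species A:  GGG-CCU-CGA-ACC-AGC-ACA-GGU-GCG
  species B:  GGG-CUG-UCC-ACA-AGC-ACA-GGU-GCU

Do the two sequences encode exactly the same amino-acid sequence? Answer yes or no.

Codon 1: GGG Gly / GGG Gly — identical.
Codon 2: CCU Pro / CUG Leu — nonsynonymous.
Codon 3: CGA Arg / UCC Ser — nonsynonymous.
Codon 4: ACC Thr / ACA Thr — synonymous.
Codon 5: AGC Ser / AGC Ser — identical.
Codon 6: ACA Thr / ACA Thr — identical.
Codon 7: GGU Gly / GGU Gly — identical.
Codon 8: GCG Ala / GCU Ala — synonymous.
Nonsynonymous differences: 2 → different protein.

no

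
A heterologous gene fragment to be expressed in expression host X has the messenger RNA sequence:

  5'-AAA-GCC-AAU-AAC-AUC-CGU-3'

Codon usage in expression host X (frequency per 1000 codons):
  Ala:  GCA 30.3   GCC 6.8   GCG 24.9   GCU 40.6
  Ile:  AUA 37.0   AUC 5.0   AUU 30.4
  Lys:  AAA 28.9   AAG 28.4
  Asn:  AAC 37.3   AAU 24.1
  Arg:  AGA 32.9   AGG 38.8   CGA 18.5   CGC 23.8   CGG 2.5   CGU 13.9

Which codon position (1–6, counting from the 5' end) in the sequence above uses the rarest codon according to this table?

Codon 1 AAA (Lys): 28.9 per 1000.
Codon 2 GCC (Ala): 6.8 per 1000.
Codon 3 AAU (Asn): 24.1 per 1000.
Codon 4 AAC (Asn): 37.3 per 1000.
Codon 5 AUC (Ile): 5.0 per 1000.
Codon 6 CGU (Arg): 13.9 per 1000.
Lowest frequency is 5.0 at codon 5.

5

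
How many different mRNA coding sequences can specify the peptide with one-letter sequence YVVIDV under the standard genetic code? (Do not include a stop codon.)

Tyr: 2 codons.
Val: 4 codons.
Val: 4 codons.
Ile: 3 codons.
Asp: 2 codons.
Val: 4 codons.
2 × 4 × 4 × 3 × 2 × 4 = 768.

768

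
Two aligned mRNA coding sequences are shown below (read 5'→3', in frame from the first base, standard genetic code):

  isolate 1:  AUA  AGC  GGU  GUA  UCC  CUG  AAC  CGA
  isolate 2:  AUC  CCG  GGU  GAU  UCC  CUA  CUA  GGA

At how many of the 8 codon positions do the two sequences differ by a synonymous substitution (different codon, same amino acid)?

2

Codon 1: AUA Ile / AUC Ile — synonymous.
Codon 2: AGC Ser / CCG Pro — nonsynonymous.
Codon 3: GGU Gly / GGU Gly — identical.
Codon 4: GUA Val / GAU Asp — nonsynonymous.
Codon 5: UCC Ser / UCC Ser — identical.
Codon 6: CUG Leu / CUA Leu — synonymous.
Codon 7: AAC Asn / CUA Leu — nonsynonymous.
Codon 8: CGA Arg / GGA Gly — nonsynonymous.
Synonymous differences: 2.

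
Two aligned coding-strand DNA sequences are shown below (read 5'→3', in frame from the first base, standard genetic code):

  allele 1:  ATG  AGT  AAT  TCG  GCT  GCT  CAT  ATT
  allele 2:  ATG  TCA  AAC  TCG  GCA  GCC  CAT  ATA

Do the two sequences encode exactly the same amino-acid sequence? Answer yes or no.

yes

Codon 1: ATG Met / ATG Met — identical.
Codon 2: AGT Ser / TCA Ser — synonymous.
Codon 3: AAT Asn / AAC Asn — synonymous.
Codon 4: TCG Ser / TCG Ser — identical.
Codon 5: GCT Ala / GCA Ala — synonymous.
Codon 6: GCT Ala / GCC Ala — synonymous.
Codon 7: CAT His / CAT His — identical.
Codon 8: ATT Ile / ATA Ile — synonymous.
Nonsynonymous differences: 0 → same protein.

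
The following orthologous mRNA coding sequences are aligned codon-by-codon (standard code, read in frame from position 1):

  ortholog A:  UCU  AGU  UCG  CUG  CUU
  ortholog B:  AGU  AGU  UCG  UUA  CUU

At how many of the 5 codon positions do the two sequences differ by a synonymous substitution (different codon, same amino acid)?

2

Codon 1: UCU Ser / AGU Ser — synonymous.
Codon 2: AGU Ser / AGU Ser — identical.
Codon 3: UCG Ser / UCG Ser — identical.
Codon 4: CUG Leu / UUA Leu — synonymous.
Codon 5: CUU Leu / CUU Leu — identical.
Synonymous differences: 2.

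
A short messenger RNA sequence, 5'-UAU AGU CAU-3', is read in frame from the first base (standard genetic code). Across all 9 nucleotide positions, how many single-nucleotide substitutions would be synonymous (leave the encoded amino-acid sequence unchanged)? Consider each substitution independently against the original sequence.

Codon 1 (UAU, Tyr): 1 synonymous substitution.
Codon 2 (AGU, Ser): 1 synonymous substitution.
Codon 3 (CAU, His): 1 synonymous substitution.
Total: 1 + 1 + 1 = 3.

3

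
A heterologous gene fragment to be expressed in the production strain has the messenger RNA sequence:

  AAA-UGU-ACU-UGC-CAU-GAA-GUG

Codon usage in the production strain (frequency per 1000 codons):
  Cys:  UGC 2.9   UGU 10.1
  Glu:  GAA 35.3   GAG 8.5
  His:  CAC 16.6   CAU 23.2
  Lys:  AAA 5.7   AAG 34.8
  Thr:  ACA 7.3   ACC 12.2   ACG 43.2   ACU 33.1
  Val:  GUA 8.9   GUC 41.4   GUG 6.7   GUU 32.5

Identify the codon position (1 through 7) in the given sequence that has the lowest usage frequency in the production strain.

4

Codon 1 AAA (Lys): 5.7 per 1000.
Codon 2 UGU (Cys): 10.1 per 1000.
Codon 3 ACU (Thr): 33.1 per 1000.
Codon 4 UGC (Cys): 2.9 per 1000.
Codon 5 CAU (His): 23.2 per 1000.
Codon 6 GAA (Glu): 35.3 per 1000.
Codon 7 GUG (Val): 6.7 per 1000.
Lowest frequency is 2.9 at codon 4.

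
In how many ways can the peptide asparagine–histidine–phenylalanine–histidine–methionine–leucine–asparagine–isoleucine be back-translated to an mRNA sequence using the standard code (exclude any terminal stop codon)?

Asn: 2 codons.
His: 2 codons.
Phe: 2 codons.
His: 2 codons.
Met: 1 codon.
Leu: 6 codons.
Asn: 2 codons.
Ile: 3 codons.
2 × 2 × 2 × 2 × 1 × 6 × 2 × 3 = 576.

576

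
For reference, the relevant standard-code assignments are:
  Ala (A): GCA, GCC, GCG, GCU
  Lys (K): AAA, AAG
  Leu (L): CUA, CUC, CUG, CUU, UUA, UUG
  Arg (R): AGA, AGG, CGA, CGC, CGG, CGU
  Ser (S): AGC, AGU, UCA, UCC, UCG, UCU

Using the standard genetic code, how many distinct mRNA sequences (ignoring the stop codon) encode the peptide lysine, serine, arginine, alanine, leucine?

Lys: 2 codons.
Ser: 6 codons.
Arg: 6 codons.
Ala: 4 codons.
Leu: 6 codons.
2 × 6 × 6 × 4 × 6 = 1728.

1728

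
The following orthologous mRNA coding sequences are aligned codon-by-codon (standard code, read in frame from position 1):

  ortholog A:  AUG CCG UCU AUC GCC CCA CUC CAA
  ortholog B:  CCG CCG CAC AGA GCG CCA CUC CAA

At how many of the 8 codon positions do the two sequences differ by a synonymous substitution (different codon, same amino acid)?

Codon 1: AUG Met / CCG Pro — nonsynonymous.
Codon 2: CCG Pro / CCG Pro — identical.
Codon 3: UCU Ser / CAC His — nonsynonymous.
Codon 4: AUC Ile / AGA Arg — nonsynonymous.
Codon 5: GCC Ala / GCG Ala — synonymous.
Codon 6: CCA Pro / CCA Pro — identical.
Codon 7: CUC Leu / CUC Leu — identical.
Codon 8: CAA Gln / CAA Gln — identical.
Synonymous differences: 1.

1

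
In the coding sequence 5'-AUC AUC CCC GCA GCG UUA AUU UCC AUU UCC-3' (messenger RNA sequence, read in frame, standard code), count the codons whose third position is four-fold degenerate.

Codon 1 AUC (Ile): third position 3-fold.
Codon 2 AUC (Ile): third position 3-fold.
Codon 3 CCC (Pro): third position 4-fold.
Codon 4 GCA (Ala): third position 4-fold.
Codon 5 GCG (Ala): third position 4-fold.
Codon 6 UUA (Leu): third position 2-fold.
Codon 7 AUU (Ile): third position 3-fold.
Codon 8 UCC (Ser): third position 4-fold.
Codon 9 AUU (Ile): third position 3-fold.
Codon 10 UCC (Ser): third position 4-fold.
Four-fold degenerate third positions: 5.

5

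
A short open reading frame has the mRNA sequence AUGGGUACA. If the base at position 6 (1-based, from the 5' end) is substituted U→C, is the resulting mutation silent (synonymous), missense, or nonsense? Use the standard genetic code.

silent

Position 6 falls in codon 2: GGU → Gly.
After the substitution the codon is GGC → Gly.
Both encode Gly, so the change is synonymous.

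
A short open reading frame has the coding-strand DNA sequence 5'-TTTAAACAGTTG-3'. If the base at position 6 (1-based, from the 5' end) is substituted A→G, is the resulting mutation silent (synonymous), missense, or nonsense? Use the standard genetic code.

Position 6 falls in codon 2: AAA → Lys.
After the substitution the codon is AAG → Lys.
Both encode Lys, so the change is synonymous.

silent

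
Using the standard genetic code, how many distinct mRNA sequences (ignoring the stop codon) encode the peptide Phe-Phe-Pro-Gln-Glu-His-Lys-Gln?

Phe: 2 codons.
Phe: 2 codons.
Pro: 4 codons.
Gln: 2 codons.
Glu: 2 codons.
His: 2 codons.
Lys: 2 codons.
Gln: 2 codons.
2 × 2 × 4 × 2 × 2 × 2 × 2 × 2 = 512.

512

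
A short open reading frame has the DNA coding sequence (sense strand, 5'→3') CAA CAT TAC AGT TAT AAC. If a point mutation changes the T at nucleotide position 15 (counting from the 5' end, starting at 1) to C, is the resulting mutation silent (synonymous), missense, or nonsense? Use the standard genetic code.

silent

Position 15 falls in codon 5: TAT → Tyr.
After the substitution the codon is TAC → Tyr.
Both encode Tyr, so the change is synonymous.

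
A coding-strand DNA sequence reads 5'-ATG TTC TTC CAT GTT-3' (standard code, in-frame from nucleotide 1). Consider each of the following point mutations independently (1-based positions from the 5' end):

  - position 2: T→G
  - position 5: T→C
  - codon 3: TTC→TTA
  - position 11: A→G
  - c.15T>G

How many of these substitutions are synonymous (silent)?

Codon 1: ATG (Met) → AGG (Arg) — missense.
Codon 2: TTC (Phe) → TCC (Ser) — missense.
Codon 3: TTC (Phe) → TTA (Leu) — missense.
Codon 4: CAT (His) → CGT (Arg) — missense.
Codon 5: GTT (Val) → GTG (Val) — synonymous.
Synonymous: 1 of 5.

1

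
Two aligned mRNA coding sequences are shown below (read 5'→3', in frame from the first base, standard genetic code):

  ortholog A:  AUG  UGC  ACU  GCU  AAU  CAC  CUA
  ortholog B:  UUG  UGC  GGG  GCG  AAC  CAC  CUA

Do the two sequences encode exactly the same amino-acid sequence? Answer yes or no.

no

Codon 1: AUG Met / UUG Leu — nonsynonymous.
Codon 2: UGC Cys / UGC Cys — identical.
Codon 3: ACU Thr / GGG Gly — nonsynonymous.
Codon 4: GCU Ala / GCG Ala — synonymous.
Codon 5: AAU Asn / AAC Asn — synonymous.
Codon 6: CAC His / CAC His — identical.
Codon 7: CUA Leu / CUA Leu — identical.
Nonsynonymous differences: 2 → different protein.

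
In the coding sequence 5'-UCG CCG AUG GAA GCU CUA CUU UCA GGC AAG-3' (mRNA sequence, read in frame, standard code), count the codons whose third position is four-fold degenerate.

7

Codon 1 UCG (Ser): third position 4-fold.
Codon 2 CCG (Pro): third position 4-fold.
Codon 3 AUG (Met): third position 1-fold.
Codon 4 GAA (Glu): third position 2-fold.
Codon 5 GCU (Ala): third position 4-fold.
Codon 6 CUA (Leu): third position 4-fold.
Codon 7 CUU (Leu): third position 4-fold.
Codon 8 UCA (Ser): third position 4-fold.
Codon 9 GGC (Gly): third position 4-fold.
Codon 10 AAG (Lys): third position 2-fold.
Four-fold degenerate third positions: 7.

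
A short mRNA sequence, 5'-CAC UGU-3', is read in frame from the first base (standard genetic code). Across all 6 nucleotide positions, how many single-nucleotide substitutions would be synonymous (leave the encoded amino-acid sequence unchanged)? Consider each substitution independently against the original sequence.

Codon 1 (CAC, His): 1 synonymous substitution.
Codon 2 (UGU, Cys): 1 synonymous substitution.
Total: 1 + 1 = 2.

2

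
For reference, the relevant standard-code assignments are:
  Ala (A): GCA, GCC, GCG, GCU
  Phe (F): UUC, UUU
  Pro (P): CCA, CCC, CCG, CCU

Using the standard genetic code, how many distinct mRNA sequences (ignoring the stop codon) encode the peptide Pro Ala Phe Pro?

128

Pro: 4 codons.
Ala: 4 codons.
Phe: 2 codons.
Pro: 4 codons.
4 × 4 × 2 × 4 = 128.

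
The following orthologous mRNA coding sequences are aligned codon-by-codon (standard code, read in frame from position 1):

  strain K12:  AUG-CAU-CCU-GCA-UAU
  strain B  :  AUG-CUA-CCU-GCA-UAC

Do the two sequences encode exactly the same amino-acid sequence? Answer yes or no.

Codon 1: AUG Met / AUG Met — identical.
Codon 2: CAU His / CUA Leu — nonsynonymous.
Codon 3: CCU Pro / CCU Pro — identical.
Codon 4: GCA Ala / GCA Ala — identical.
Codon 5: UAU Tyr / UAC Tyr — synonymous.
Nonsynonymous differences: 1 → different protein.

no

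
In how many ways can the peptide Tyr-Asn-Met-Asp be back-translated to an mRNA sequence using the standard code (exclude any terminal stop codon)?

8

Tyr: 2 codons.
Asn: 2 codons.
Met: 1 codon.
Asp: 2 codons.
2 × 2 × 1 × 2 = 8.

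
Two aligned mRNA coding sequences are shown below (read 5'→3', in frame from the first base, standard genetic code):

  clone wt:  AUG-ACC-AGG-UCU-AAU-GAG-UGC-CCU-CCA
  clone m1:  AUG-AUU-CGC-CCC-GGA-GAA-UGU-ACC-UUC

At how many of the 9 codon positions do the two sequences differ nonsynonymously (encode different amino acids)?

5

Codon 1: AUG Met / AUG Met — identical.
Codon 2: ACC Thr / AUU Ile — nonsynonymous.
Codon 3: AGG Arg / CGC Arg — synonymous.
Codon 4: UCU Ser / CCC Pro — nonsynonymous.
Codon 5: AAU Asn / GGA Gly — nonsynonymous.
Codon 6: GAG Glu / GAA Glu — synonymous.
Codon 7: UGC Cys / UGU Cys — synonymous.
Codon 8: CCU Pro / ACC Thr — nonsynonymous.
Codon 9: CCA Pro / UUC Phe — nonsynonymous.
Nonsynonymous differences: 5.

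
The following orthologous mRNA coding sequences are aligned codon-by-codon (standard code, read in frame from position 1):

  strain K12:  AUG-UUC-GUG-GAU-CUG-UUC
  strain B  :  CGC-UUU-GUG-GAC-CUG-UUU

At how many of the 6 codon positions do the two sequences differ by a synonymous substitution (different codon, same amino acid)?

Codon 1: AUG Met / CGC Arg — nonsynonymous.
Codon 2: UUC Phe / UUU Phe — synonymous.
Codon 3: GUG Val / GUG Val — identical.
Codon 4: GAU Asp / GAC Asp — synonymous.
Codon 5: CUG Leu / CUG Leu — identical.
Codon 6: UUC Phe / UUU Phe — synonymous.
Synonymous differences: 3.

3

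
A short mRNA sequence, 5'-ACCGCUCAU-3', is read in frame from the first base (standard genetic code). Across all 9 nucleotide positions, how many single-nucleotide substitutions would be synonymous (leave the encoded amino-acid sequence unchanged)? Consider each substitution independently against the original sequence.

7

Codon 1 (ACC, Thr): 3 synonymous substitutions.
Codon 2 (GCU, Ala): 3 synonymous substitutions.
Codon 3 (CAU, His): 1 synonymous substitution.
Total: 3 + 3 + 1 = 7.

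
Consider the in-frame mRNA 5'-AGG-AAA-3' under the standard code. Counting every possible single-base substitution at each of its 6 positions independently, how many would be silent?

Codon 1 (AGG, Arg): 2 synonymous substitutions.
Codon 2 (AAA, Lys): 1 synonymous substitution.
Total: 2 + 1 = 3.

3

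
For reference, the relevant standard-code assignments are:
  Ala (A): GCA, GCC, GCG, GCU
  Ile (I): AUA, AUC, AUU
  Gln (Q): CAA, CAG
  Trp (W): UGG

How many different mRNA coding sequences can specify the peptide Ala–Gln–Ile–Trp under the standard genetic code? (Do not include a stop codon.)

24

Ala: 4 codons.
Gln: 2 codons.
Ile: 3 codons.
Trp: 1 codon.
4 × 2 × 3 × 1 = 24.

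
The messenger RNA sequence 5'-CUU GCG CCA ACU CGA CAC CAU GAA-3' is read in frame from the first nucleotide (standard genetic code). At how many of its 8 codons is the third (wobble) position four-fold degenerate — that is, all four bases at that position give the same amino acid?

5

Codon 1 CUU (Leu): third position 4-fold.
Codon 2 GCG (Ala): third position 4-fold.
Codon 3 CCA (Pro): third position 4-fold.
Codon 4 ACU (Thr): third position 4-fold.
Codon 5 CGA (Arg): third position 4-fold.
Codon 6 CAC (His): third position 2-fold.
Codon 7 CAU (His): third position 2-fold.
Codon 8 GAA (Glu): third position 2-fold.
Four-fold degenerate third positions: 5.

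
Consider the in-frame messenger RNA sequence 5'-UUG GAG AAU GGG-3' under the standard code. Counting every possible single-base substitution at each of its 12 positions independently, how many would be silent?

Codon 1 (UUG, Leu): 2 synonymous substitutions.
Codon 2 (GAG, Glu): 1 synonymous substitution.
Codon 3 (AAU, Asn): 1 synonymous substitution.
Codon 4 (GGG, Gly): 3 synonymous substitutions.
Total: 2 + 1 + 1 + 3 = 7.

7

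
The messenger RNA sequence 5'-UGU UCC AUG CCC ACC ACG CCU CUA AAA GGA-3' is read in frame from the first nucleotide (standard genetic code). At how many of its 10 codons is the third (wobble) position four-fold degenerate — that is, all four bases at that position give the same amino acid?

Codon 1 UGU (Cys): third position 2-fold.
Codon 2 UCC (Ser): third position 4-fold.
Codon 3 AUG (Met): third position 1-fold.
Codon 4 CCC (Pro): third position 4-fold.
Codon 5 ACC (Thr): third position 4-fold.
Codon 6 ACG (Thr): third position 4-fold.
Codon 7 CCU (Pro): third position 4-fold.
Codon 8 CUA (Leu): third position 4-fold.
Codon 9 AAA (Lys): third position 2-fold.
Codon 10 GGA (Gly): third position 4-fold.
Four-fold degenerate third positions: 7.

7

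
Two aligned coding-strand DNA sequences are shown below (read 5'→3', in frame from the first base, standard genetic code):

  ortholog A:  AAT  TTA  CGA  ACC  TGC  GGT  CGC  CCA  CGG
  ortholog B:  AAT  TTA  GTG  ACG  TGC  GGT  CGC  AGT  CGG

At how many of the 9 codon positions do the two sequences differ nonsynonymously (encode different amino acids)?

2

Codon 1: AAT Asn / AAT Asn — identical.
Codon 2: TTA Leu / TTA Leu — identical.
Codon 3: CGA Arg / GTG Val — nonsynonymous.
Codon 4: ACC Thr / ACG Thr — synonymous.
Codon 5: TGC Cys / TGC Cys — identical.
Codon 6: GGT Gly / GGT Gly — identical.
Codon 7: CGC Arg / CGC Arg — identical.
Codon 8: CCA Pro / AGT Ser — nonsynonymous.
Codon 9: CGG Arg / CGG Arg — identical.
Nonsynonymous differences: 2.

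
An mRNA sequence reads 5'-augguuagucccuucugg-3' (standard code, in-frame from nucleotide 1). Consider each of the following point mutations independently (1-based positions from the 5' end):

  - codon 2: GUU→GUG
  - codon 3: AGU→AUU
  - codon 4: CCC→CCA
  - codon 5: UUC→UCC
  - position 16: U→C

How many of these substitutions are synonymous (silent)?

Codon 2: GUU (Val) → GUG (Val) — synonymous.
Codon 3: AGU (Ser) → AUU (Ile) — missense.
Codon 4: CCC (Pro) → CCA (Pro) — synonymous.
Codon 5: UUC (Phe) → UCC (Ser) — missense.
Codon 6: UGG (Trp) → CGG (Arg) — missense.
Synonymous: 2 of 5.

2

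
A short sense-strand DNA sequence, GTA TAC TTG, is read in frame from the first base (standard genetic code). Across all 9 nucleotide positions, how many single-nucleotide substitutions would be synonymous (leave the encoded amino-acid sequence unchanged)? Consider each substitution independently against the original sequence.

Codon 1 (GTA, Val): 3 synonymous substitutions.
Codon 2 (TAC, Tyr): 1 synonymous substitution.
Codon 3 (TTG, Leu): 2 synonymous substitutions.
Total: 3 + 1 + 2 = 6.

6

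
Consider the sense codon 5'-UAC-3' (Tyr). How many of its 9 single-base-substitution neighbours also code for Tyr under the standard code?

Position 1: none → 0 synonymous.
Position 2: none → 0 synonymous.
Position 3: UAU → 1 synonymous.
Total: 0 + 0 + 1 = 1.

1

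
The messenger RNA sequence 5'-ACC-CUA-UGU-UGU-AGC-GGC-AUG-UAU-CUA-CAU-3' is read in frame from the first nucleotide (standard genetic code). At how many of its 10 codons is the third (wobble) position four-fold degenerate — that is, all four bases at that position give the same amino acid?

Codon 1 ACC (Thr): third position 4-fold.
Codon 2 CUA (Leu): third position 4-fold.
Codon 3 UGU (Cys): third position 2-fold.
Codon 4 UGU (Cys): third position 2-fold.
Codon 5 AGC (Ser): third position 2-fold.
Codon 6 GGC (Gly): third position 4-fold.
Codon 7 AUG (Met): third position 1-fold.
Codon 8 UAU (Tyr): third position 2-fold.
Codon 9 CUA (Leu): third position 4-fold.
Codon 10 CAU (His): third position 2-fold.
Four-fold degenerate third positions: 4.

4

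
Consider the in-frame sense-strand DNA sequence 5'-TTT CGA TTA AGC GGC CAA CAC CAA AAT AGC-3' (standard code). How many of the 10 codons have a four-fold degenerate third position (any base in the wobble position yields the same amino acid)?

2

Codon 1 TTT (Phe): third position 2-fold.
Codon 2 CGA (Arg): third position 4-fold.
Codon 3 TTA (Leu): third position 2-fold.
Codon 4 AGC (Ser): third position 2-fold.
Codon 5 GGC (Gly): third position 4-fold.
Codon 6 CAA (Gln): third position 2-fold.
Codon 7 CAC (His): third position 2-fold.
Codon 8 CAA (Gln): third position 2-fold.
Codon 9 AAT (Asn): third position 2-fold.
Codon 10 AGC (Ser): third position 2-fold.
Four-fold degenerate third positions: 2.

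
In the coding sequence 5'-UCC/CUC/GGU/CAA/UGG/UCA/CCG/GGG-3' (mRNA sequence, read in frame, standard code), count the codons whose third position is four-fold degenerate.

Codon 1 UCC (Ser): third position 4-fold.
Codon 2 CUC (Leu): third position 4-fold.
Codon 3 GGU (Gly): third position 4-fold.
Codon 4 CAA (Gln): third position 2-fold.
Codon 5 UGG (Trp): third position 1-fold.
Codon 6 UCA (Ser): third position 4-fold.
Codon 7 CCG (Pro): third position 4-fold.
Codon 8 GGG (Gly): third position 4-fold.
Four-fold degenerate third positions: 6.

6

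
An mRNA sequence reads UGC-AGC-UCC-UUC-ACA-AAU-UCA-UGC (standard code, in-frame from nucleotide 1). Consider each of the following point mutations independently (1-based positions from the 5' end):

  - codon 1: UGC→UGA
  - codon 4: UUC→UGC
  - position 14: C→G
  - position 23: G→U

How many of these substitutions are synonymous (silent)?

Codon 1: UGC (Cys) → UGA (Stop) — nonsense.
Codon 4: UUC (Phe) → UGC (Cys) — missense.
Codon 5: ACA (Thr) → AGA (Arg) — missense.
Codon 8: UGC (Cys) → UUC (Phe) — missense.
Synonymous: 0 of 4.

0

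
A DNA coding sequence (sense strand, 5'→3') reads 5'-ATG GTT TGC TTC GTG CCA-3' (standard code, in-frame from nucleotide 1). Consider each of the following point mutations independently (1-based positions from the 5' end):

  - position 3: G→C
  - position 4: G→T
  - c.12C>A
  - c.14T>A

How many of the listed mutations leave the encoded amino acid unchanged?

Codon 1: ATG (Met) → ATC (Ile) — missense.
Codon 2: GTT (Val) → TTT (Phe) — missense.
Codon 4: TTC (Phe) → TTA (Leu) — missense.
Codon 5: GTG (Val) → GAG (Glu) — missense.
Synonymous: 0 of 4.

0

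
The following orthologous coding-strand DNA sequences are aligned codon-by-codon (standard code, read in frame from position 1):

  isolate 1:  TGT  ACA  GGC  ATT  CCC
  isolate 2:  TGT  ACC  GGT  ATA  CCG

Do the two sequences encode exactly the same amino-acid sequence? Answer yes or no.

Codon 1: TGT Cys / TGT Cys — identical.
Codon 2: ACA Thr / ACC Thr — synonymous.
Codon 3: GGC Gly / GGT Gly — synonymous.
Codon 4: ATT Ile / ATA Ile — synonymous.
Codon 5: CCC Pro / CCG Pro — synonymous.
Nonsynonymous differences: 0 → same protein.

yes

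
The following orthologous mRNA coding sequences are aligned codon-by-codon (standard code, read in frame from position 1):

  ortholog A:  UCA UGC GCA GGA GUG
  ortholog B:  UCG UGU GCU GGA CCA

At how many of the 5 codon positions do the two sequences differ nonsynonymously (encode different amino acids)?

1

Codon 1: UCA Ser / UCG Ser — synonymous.
Codon 2: UGC Cys / UGU Cys — synonymous.
Codon 3: GCA Ala / GCU Ala — synonymous.
Codon 4: GGA Gly / GGA Gly — identical.
Codon 5: GUG Val / CCA Pro — nonsynonymous.
Nonsynonymous differences: 1.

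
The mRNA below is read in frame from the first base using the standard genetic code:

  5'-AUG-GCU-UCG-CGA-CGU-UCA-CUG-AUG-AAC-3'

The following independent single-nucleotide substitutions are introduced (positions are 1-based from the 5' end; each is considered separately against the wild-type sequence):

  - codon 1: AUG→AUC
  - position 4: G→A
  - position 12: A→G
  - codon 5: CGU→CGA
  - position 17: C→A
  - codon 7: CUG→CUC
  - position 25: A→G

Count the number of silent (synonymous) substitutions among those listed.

3

Codon 1: AUG (Met) → AUC (Ile) — missense.
Codon 2: GCU (Ala) → ACU (Thr) — missense.
Codon 4: CGA (Arg) → CGG (Arg) — synonymous.
Codon 5: CGU (Arg) → CGA (Arg) — synonymous.
Codon 6: UCA (Ser) → UAA (Stop) — nonsense.
Codon 7: CUG (Leu) → CUC (Leu) — synonymous.
Codon 9: AAC (Asn) → GAC (Asp) — missense.
Synonymous: 3 of 7.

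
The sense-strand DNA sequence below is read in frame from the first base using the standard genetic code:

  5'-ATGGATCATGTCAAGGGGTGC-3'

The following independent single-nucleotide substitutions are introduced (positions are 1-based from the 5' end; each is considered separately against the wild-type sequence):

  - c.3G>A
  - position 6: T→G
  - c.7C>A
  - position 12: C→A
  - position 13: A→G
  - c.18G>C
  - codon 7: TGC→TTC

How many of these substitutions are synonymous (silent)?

Codon 1: ATG (Met) → ATA (Ile) — missense.
Codon 2: GAT (Asp) → GAG (Glu) — missense.
Codon 3: CAT (His) → AAT (Asn) — missense.
Codon 4: GTC (Val) → GTA (Val) — synonymous.
Codon 5: AAG (Lys) → GAG (Glu) — missense.
Codon 6: GGG (Gly) → GGC (Gly) — synonymous.
Codon 7: TGC (Cys) → TTC (Phe) — missense.
Synonymous: 2 of 7.

2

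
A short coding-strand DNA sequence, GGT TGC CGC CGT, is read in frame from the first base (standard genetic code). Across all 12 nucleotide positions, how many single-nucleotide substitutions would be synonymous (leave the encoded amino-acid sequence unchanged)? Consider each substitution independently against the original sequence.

Codon 1 (GGT, Gly): 3 synonymous substitutions.
Codon 2 (TGC, Cys): 1 synonymous substitution.
Codon 3 (CGC, Arg): 3 synonymous substitutions.
Codon 4 (CGT, Arg): 3 synonymous substitutions.
Total: 3 + 1 + 3 + 3 = 10.

10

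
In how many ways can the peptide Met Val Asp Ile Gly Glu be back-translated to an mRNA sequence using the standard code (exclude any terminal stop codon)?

192

Met: 1 codon.
Val: 4 codons.
Asp: 2 codons.
Ile: 3 codons.
Gly: 4 codons.
Glu: 2 codons.
1 × 4 × 2 × 3 × 4 × 2 = 192.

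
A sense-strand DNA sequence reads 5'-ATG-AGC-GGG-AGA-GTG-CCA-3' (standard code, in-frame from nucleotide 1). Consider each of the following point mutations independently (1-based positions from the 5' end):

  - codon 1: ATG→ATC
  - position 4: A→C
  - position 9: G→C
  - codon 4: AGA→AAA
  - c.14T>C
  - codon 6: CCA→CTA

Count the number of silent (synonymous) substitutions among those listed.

Codon 1: ATG (Met) → ATC (Ile) — missense.
Codon 2: AGC (Ser) → CGC (Arg) — missense.
Codon 3: GGG (Gly) → GGC (Gly) — synonymous.
Codon 4: AGA (Arg) → AAA (Lys) — missense.
Codon 5: GTG (Val) → GCG (Ala) — missense.
Codon 6: CCA (Pro) → CTA (Leu) — missense.
Synonymous: 1 of 6.

1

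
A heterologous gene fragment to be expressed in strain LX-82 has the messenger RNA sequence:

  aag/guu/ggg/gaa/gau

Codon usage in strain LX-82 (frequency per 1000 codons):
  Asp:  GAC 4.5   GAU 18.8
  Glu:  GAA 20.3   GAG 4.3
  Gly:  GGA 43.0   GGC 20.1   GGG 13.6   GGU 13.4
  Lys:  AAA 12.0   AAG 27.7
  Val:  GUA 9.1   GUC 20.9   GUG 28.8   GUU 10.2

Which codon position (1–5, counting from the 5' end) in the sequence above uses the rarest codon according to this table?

2

Codon 1 AAG (Lys): 27.7 per 1000.
Codon 2 GUU (Val): 10.2 per 1000.
Codon 3 GGG (Gly): 13.6 per 1000.
Codon 4 GAA (Glu): 20.3 per 1000.
Codon 5 GAU (Asp): 18.8 per 1000.
Lowest frequency is 10.2 at codon 2.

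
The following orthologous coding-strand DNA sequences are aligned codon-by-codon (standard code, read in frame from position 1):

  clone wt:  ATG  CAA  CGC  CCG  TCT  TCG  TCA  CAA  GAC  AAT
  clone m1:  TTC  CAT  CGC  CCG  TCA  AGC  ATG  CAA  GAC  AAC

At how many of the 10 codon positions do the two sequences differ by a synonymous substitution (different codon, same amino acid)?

Codon 1: ATG Met / TTC Phe — nonsynonymous.
Codon 2: CAA Gln / CAT His — nonsynonymous.
Codon 3: CGC Arg / CGC Arg — identical.
Codon 4: CCG Pro / CCG Pro — identical.
Codon 5: TCT Ser / TCA Ser — synonymous.
Codon 6: TCG Ser / AGC Ser — synonymous.
Codon 7: TCA Ser / ATG Met — nonsynonymous.
Codon 8: CAA Gln / CAA Gln — identical.
Codon 9: GAC Asp / GAC Asp — identical.
Codon 10: AAT Asn / AAC Asn — synonymous.
Synonymous differences: 3.

3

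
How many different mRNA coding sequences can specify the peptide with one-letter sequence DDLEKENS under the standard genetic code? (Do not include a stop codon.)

2304

Asp: 2 codons.
Asp: 2 codons.
Leu: 6 codons.
Glu: 2 codons.
Lys: 2 codons.
Glu: 2 codons.
Asn: 2 codons.
Ser: 6 codons.
2 × 2 × 6 × 2 × 2 × 2 × 2 × 6 = 2304.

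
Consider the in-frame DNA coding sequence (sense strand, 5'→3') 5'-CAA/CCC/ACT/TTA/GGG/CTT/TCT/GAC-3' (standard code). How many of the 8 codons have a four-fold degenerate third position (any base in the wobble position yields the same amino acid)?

5

Codon 1 CAA (Gln): third position 2-fold.
Codon 2 CCC (Pro): third position 4-fold.
Codon 3 ACT (Thr): third position 4-fold.
Codon 4 TTA (Leu): third position 2-fold.
Codon 5 GGG (Gly): third position 4-fold.
Codon 6 CTT (Leu): third position 4-fold.
Codon 7 TCT (Ser): third position 4-fold.
Codon 8 GAC (Asp): third position 2-fold.
Four-fold degenerate third positions: 5.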